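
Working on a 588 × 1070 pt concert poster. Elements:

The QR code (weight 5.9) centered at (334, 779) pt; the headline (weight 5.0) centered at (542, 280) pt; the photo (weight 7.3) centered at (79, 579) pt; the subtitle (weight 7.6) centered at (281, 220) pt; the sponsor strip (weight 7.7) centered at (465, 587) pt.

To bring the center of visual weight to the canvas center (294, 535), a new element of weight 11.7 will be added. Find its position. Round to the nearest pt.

(198, 664)

After adding the new element, total weight = 5.9 + 5.0 + 7.3 + 7.6 + 7.7 + 11.7 = 45.2.
Along x: (10973.4 + 11.7·x) / 45.2 = 294 (existing moment 5.9·334 + 5.0·542 + 7.3·79 + 7.6·281 + 7.7·465 = 10973.4) ⇒ x = (13288.8 − 10973.4) / 11.7 ≈ 197.90.
Along y: (16414.7 + 11.7·y) / 45.2 = 535 (existing moment 5.9·779 + 5.0·280 + 7.3·579 + 7.6·220 + 7.7·587 = 16414.7) ⇒ y = (24182.0 − 16414.7) / 11.7 ≈ 663.87.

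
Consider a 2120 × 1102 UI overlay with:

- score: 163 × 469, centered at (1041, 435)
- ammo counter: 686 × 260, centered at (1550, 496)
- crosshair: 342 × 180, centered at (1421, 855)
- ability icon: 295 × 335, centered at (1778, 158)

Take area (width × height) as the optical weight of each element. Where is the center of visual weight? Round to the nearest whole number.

Areas: score 163·469 = 76447, ammo counter 686·260 = 178360, crosshair 342·180 = 61560, ability icon 295·335 = 98825. Total weight = 415192.
x: (76447·1041 + 178360·1550 + 61560·1421 + 98825·1778) / 415192 = 619226937 / 415192 ≈ 1491.42
y: (76447·435 + 178360·496 + 61560·855 + 98825·158) / 415192 = 189969155 / 415192 ≈ 457.55

(1491, 458)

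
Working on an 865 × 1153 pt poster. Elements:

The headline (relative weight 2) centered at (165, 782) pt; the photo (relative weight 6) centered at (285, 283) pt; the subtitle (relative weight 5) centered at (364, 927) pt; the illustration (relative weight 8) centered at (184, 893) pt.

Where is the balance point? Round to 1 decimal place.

Weights sum to 2 + 6 + 5 + 8 = 21.
x: (2·165 + 6·285 + 5·364 + 8·184) / 21 = 5332 / 21 ≈ 253.90
y: (2·782 + 6·283 + 5·927 + 8·893) / 21 = 15041 / 21 ≈ 716.24

(253.9, 716.2)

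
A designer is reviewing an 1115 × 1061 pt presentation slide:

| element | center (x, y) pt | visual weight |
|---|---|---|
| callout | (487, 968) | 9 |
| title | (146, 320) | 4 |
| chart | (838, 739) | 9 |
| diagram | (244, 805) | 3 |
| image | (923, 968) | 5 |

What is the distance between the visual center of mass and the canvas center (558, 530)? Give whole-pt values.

Total weight = 9 + 4 + 9 + 3 + 5 = 30.
x-moment: 9·487 + 4·146 + 9·838 + 3·244 + 5·923 = 17856; centroid 17856/30 ≈ 595.20.
y-moment: 9·968 + 4·320 + 9·739 + 3·805 + 5·968 = 23898; centroid 23898/30 ≈ 796.60.
Offset from (558, 530): Δx ≈ 37.20, Δy ≈ 266.60; distance = √(Δx² + Δy²) ≈ 269.18.

≈ 269 pt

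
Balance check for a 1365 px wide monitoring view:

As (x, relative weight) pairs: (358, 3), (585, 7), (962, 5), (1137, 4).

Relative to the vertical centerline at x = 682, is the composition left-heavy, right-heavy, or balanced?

right-heavy

Total weight = 3 + 7 + 5 + 4 = 19.
x-moment: 3·358 + 7·585 + 5·962 + 4·1137 = 14527; centroid 14527/19 ≈ 764.58.
Since 764.6 is right of 682, the composition reads right-heavy.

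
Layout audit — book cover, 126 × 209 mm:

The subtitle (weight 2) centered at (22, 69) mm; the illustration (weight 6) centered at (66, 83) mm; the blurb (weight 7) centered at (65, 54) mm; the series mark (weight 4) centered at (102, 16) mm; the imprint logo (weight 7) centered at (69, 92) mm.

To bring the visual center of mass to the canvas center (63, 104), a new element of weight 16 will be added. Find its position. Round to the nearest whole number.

New total weight: (2 + 6 + 7 + 4 + 7) + 16 = 42.
x: need Σw·x = 42·63 = 2646. Existing = 2·22 + 6·66 + 7·65 + 4·102 + 7·69 = 1786. Remainder 860 / 16 ≈ 53.75.
y: need Σw·y = 42·104 = 4368. Existing = 2·69 + 6·83 + 7·54 + 4·16 + 7·92 = 1722. Remainder 2646 / 16 ≈ 165.38.

(54, 165)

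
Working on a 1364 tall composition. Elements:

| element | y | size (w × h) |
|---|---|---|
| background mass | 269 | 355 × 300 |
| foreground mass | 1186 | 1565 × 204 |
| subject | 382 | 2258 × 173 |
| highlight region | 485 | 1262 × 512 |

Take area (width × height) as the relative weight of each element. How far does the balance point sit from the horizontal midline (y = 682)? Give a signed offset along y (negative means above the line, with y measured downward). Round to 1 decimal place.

Taking area as weight: background mass 355·300 = 106500, foreground mass 1565·204 = 319260, subject 2258·173 = 390634, highlight region 1262·512 = 646144. Sum 1462538.
y: (106500·269 + 319260·1186 + 390634·382 + 646144·485) / 1462538 = 869892888 / 1462538 ≈ 594.78
Difference: 594.78 − 682 ≈ -87.22.

≈ -87.2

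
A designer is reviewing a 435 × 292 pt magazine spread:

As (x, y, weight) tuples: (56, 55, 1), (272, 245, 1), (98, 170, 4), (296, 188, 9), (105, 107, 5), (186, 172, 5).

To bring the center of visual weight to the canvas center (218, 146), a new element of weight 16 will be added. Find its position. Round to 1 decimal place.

New total weight: (1 + 1 + 4 + 9 + 5 + 5) + 16 = 41.
x: need Σw·x = 41·218 = 8938. Existing = 1·56 + 1·272 + 4·98 + 9·296 + 5·105 + 5·186 = 4839. Remainder 4099 / 16 ≈ 256.19.
y: need Σw·y = 41·146 = 5986. Existing = 1·55 + 1·245 + 4·170 + 9·188 + 5·107 + 5·172 = 4067. Remainder 1919 / 16 ≈ 119.94.

(256.2, 119.9)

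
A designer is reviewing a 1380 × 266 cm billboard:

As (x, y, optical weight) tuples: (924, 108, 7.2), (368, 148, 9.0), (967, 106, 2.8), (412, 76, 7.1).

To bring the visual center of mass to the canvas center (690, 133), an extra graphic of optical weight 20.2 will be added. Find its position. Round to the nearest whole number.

(809, 159)

After adding the extra graphic, total weight = 7.2 + 9.0 + 2.8 + 7.1 + 20.2 = 46.3.
Along x: (15597.6 + 20.2·x) / 46.3 = 690 (existing moment 7.2·924 + 9.0·368 + 2.8·967 + 7.1·412 = 15597.6) ⇒ x = (31947.0 − 15597.6) / 20.2 ≈ 809.38.
Along y: (2946.0 + 20.2·y) / 46.3 = 133 (existing moment 7.2·108 + 9.0·148 + 2.8·106 + 7.1·76 = 2946.0) ⇒ y = (6157.9 − 2946.0) / 20.2 ≈ 159.00.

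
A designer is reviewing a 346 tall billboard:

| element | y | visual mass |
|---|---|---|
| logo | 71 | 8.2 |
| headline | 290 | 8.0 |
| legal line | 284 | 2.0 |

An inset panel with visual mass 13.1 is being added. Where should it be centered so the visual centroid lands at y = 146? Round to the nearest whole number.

y ≈ 84

New total weight: (8.2 + 8.0 + 2.0) + 13.1 = 31.3.
Along y: (3470.2 + 13.1·y) / 31.3 = 146 (existing moment 8.2·71 + 8.0·290 + 2.0·284 = 3470.2) ⇒ y = (4569.8 − 3470.2) / 13.1 ≈ 83.94.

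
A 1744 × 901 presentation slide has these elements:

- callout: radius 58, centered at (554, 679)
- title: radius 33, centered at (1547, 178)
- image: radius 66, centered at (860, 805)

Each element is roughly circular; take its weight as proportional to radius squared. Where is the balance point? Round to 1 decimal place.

(828.1, 679.4)

r² weights: callout 58² = 3364, title 33² = 1089, image 66² = 4356. Total = 8809.
x-moment: 3364·554 + 1089·1547 + 4356·860 = 7294499; centroid 7294499/8809 ≈ 828.07.
y-moment: 3364·679 + 1089·178 + 4356·805 = 5984578; centroid 5984578/8809 ≈ 679.37.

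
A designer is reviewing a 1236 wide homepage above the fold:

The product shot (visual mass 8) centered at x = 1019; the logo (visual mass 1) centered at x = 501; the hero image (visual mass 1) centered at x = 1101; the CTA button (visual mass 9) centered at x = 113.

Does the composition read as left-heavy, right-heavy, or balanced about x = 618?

Total weight = 8 + 1 + 1 + 9 = 19.
Σw·x = 8·1019 + 1·501 + 1·1101 + 9·113 = 10771, so x̄ = 10771/19 ≈ 566.89.
Since 566.9 is left of 618, the composition reads left-heavy.

left-heavy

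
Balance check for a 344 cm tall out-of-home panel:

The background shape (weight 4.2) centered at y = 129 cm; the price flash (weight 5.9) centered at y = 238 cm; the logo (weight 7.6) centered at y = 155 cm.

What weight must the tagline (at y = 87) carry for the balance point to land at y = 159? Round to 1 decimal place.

Fixed elements: Σw = 4.2 + 5.9 + 7.6 = 17.7, Σw·y = 4.2·129 + 5.9·238 + 7.6·155 = 3124.0.
Set Σw·y/Σw = 159: (3124.0 + 87w) = 159·(17.7 + w).
So w = (159·17.7 − 3124.0)/(87 − 159) = -309.7/-72 ≈ 4.30.

w ≈ 4.3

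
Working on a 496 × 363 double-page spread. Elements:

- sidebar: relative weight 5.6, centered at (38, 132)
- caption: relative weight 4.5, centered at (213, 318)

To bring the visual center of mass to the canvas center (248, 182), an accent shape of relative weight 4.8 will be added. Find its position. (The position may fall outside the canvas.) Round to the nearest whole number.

After adding the accent shape, total weight = 5.6 + 4.5 + 4.8 = 14.9.
Along x: (1171.3 + 4.8·x) / 14.9 = 248 (existing moment 5.6·38 + 4.5·213 = 1171.3) ⇒ x = (3695.2 − 1171.3) / 4.8 ≈ 525.81.
Along y: (2170.2 + 4.8·y) / 14.9 = 182 (existing moment 5.6·132 + 4.5·318 = 2170.2) ⇒ y = (2711.8 − 2170.2) / 4.8 ≈ 112.83.

(526, 113)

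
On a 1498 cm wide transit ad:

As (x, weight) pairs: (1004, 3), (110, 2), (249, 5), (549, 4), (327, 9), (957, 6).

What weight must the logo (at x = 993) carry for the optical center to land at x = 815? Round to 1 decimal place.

Existing Σw = 29 (3 + 2 + 5 + 4 + 9 + 6); existing moment 3·1004 + 2·110 + 5·249 + 4·549 + 9·327 + 6·957 = 15358.
For the centroid to hit 815: (15358 + w·993) / (29 + w) = 815.
Solving: w = (815·29 − 15358) / (993 − 815) = 8277 / 178 ≈ 46.50.

w ≈ 46.5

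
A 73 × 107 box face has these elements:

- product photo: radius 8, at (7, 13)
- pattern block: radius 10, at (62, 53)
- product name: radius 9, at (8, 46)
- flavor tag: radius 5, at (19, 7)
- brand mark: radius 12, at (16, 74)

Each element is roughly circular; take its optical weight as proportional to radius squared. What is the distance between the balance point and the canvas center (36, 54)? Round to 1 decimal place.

r² weights: product photo 8² = 64, pattern block 10² = 100, product name 9² = 81, flavor tag 5² = 25, brand mark 12² = 144. Total = 414.
Σw·x = 64·7 + 100·62 + 81·8 + 25·19 + 144·16 = 10075, so x̄ = 10075/414 ≈ 24.34.
Σw·y = 64·13 + 100·53 + 81·46 + 25·7 + 144·74 = 20689, so ȳ = 20689/414 ≈ 49.97.
From (36, 54): dx = -11.66, dy = -4.03, so the distance is √(dx²+dy²) ≈ 12.34.

≈ 12.3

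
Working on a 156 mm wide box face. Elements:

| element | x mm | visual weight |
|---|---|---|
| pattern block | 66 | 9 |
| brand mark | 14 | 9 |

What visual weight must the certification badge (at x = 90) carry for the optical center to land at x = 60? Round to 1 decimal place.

Fixed elements: Σw = 9 + 9 = 18, Σw·x = 9·66 + 9·14 = 720.
Balance at x = 60 requires (720 + w·90) / (18 + w) = 60.
Rearranging, w·(90 − 60) = 60·18 − 720 = 360, so w ≈ 360/30 = 12.00.

w ≈ 12.0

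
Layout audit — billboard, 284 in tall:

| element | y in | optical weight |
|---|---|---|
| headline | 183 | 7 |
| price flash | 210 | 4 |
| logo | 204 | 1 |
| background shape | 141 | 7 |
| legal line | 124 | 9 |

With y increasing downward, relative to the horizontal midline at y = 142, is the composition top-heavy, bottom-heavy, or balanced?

Σw = 7 + 4 + 1 + 7 + 9 = 28.
y-moment: 7·183 + 4·210 + 1·204 + 7·141 + 9·124 = 4428; centroid 4428/28 ≈ 158.14.
Since 158.1 is below (larger y than) 142, the composition reads bottom-heavy.

bottom-heavy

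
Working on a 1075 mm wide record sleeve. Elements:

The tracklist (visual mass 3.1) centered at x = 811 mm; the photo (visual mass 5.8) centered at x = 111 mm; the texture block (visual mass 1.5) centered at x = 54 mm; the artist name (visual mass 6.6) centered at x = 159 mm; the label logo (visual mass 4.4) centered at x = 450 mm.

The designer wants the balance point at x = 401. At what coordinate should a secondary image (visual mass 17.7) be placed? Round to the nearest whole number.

x ≈ 532

After adding the secondary image, total weight = 3.1 + 5.8 + 1.5 + 6.6 + 4.4 + 17.7 = 39.1.
Along x: (6268.3 + 17.7·x) / 39.1 = 401 (existing moment 3.1·811 + 5.8·111 + 1.5·54 + 6.6·159 + 4.4·450 = 6268.3) ⇒ x = (15679.1 − 6268.3) / 17.7 ≈ 531.68.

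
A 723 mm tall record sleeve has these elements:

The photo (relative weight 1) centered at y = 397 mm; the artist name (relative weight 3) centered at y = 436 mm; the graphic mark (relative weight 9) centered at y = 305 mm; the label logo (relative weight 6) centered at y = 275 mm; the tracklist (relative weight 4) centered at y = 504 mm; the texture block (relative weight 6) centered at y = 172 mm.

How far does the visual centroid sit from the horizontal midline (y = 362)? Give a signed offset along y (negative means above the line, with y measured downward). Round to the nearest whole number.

Σw = 1 + 3 + 9 + 6 + 4 + 6 = 29.
Σw·y = 9148; ȳ = 9148/29 ≈ 315.45.
Difference: 315.45 − 362 ≈ -46.55.

≈ -47 mm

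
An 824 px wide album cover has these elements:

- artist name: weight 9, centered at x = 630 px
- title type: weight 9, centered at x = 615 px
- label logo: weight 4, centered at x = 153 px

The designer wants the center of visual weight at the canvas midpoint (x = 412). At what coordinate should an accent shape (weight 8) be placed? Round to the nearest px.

x ≈ 68

After adding the accent shape, total weight = 9 + 9 + 4 + 8 = 30.
Along x: (11817 + 8·x) / 30 = 412 (existing moment 9·630 + 9·615 + 4·153 = 11817) ⇒ x = (12360 − 11817) / 8 ≈ 67.88.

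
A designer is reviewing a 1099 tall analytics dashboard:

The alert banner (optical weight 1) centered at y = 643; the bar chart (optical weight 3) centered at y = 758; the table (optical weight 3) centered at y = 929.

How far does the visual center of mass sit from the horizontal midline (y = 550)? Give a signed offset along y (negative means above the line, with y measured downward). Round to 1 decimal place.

≈ 264.9

Σw = 1 + 3 + 3 = 7.
Σw·y = 1·643 + 3·758 + 3·929 = 5704, so ȳ = 5704/7 ≈ 814.86.
Offset from y = 550: 814.86 − 550 ≈ 264.86.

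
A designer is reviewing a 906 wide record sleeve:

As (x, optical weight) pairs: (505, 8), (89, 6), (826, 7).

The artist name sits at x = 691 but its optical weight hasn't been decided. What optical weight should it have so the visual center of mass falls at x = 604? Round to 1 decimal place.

Fixed elements: Σw = 8 + 6 + 7 = 21, Σw·x = 8·505 + 6·89 + 7·826 = 10356.
Set Σw·x/Σw = 604: (10356 + 691w) = 604·(21 + w).
Rearranging, w·(691 − 604) = 604·21 − 10356 = 2328, so w ≈ 2328/87 = 26.76.

w ≈ 26.8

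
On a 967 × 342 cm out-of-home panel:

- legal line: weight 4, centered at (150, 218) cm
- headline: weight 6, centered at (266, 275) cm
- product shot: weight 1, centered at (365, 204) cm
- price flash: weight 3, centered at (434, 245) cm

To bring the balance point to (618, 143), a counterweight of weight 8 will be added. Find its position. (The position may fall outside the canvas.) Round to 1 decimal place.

(1216.6, -39.4)

After adding the counterweight, total weight = 4 + 6 + 1 + 3 + 8 = 22.
x: target moment 22×618 = 13596; current 4·150 + 6·266 + 1·365 + 3·434 = 3863; the counterweight supplies 9733, so x = 9733/8 ≈ 1216.62.
y: target moment 22×143 = 3146; current 4·218 + 6·275 + 1·204 + 3·245 = 3461; the counterweight supplies -315, so y = -315/8 ≈ -39.38.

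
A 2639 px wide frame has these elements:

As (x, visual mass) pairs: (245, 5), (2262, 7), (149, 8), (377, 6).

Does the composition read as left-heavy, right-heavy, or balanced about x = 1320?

left-heavy

Total weight = 5 + 7 + 8 + 6 = 26.
x-moment: 5·245 + 7·2262 + 8·149 + 6·377 = 20513; centroid 20513/26 ≈ 788.96.
789.0 lies left of the midline 1320, so the layout is left-heavy.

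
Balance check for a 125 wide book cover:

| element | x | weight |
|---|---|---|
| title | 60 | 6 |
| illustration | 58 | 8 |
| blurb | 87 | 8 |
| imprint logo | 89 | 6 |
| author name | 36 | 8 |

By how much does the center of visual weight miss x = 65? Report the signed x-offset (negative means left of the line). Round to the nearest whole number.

Total weight = 6 + 8 + 8 + 6 + 8 = 36.
Σw·x = 6·60 + 8·58 + 8·87 + 6·89 + 8·36 = 2342, so x̄ = 2342/36 ≈ 65.06.
Offset from x = 65: 65.06 − 65 ≈ 0.06.

≈ 0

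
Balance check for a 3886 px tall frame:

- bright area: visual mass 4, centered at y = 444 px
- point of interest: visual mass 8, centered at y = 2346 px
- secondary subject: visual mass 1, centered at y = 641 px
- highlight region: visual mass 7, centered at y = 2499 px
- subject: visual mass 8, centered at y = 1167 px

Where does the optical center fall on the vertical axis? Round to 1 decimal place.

Weights sum to 4 + 8 + 1 + 7 + 8 = 28.
y-moment: 4·444 + 8·2346 + 1·641 + 7·2499 + 8·1167 = 48014; centroid 48014/28 ≈ 1714.79.

y ≈ 1714.8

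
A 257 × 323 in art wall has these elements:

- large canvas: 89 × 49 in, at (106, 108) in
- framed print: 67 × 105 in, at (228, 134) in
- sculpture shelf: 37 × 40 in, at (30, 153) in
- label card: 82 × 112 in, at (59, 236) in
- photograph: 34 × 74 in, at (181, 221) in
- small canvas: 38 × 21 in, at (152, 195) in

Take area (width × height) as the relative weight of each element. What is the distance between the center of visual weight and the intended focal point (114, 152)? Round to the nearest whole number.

≈ 29 in

Areas → weights: large canvas 89·49 = 4361, framed print 67·105 = 7035, sculpture shelf 37·40 = 1480, label card 82·112 = 9184, photograph 34·74 = 2516, small canvas 38·21 = 798; Σw = 25374.
Σw·x = 3229194; x̄ = 3229194/25374 ≈ 127.26.
Σw·y = 4519188; ȳ = 4519188/25374 ≈ 178.10.
From (114, 152): dx = 13.26, dy = 26.10, so the distance is √(dx²+dy²) ≈ 29.28.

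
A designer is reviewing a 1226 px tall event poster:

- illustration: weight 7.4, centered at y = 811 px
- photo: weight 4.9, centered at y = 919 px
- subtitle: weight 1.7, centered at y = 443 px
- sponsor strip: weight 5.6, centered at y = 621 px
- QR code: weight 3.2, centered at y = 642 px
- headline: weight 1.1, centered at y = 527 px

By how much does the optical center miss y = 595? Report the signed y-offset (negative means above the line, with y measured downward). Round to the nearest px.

Total weight = 7.4 + 4.9 + 1.7 + 5.6 + 3.2 + 1.1 = 23.9.
y: moment 17369.3 / weight 23.9 ≈ 726.75
Against y = 595, that's 726.75 − 595 = 131.75.

≈ 132 px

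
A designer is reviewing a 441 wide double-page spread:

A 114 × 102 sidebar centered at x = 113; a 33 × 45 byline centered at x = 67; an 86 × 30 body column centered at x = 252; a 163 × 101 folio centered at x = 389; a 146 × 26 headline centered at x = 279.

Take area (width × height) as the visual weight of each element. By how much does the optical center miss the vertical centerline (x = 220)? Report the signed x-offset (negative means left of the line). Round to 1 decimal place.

Taking area as weight: sidebar 114·102 = 11628, byline 33·45 = 1485, body column 86·30 = 2580, folio 163·101 = 16463, headline 146·26 = 3796. Sum 35952.
Σw·x = 11628·113 + 1485·67 + 2580·252 + 16463·389 + 3796·279 = 9526810, so x̄ = 9526810/35952 ≈ 264.99.
Against x = 220, that's 264.99 − 220 = 44.99.

≈ 45.0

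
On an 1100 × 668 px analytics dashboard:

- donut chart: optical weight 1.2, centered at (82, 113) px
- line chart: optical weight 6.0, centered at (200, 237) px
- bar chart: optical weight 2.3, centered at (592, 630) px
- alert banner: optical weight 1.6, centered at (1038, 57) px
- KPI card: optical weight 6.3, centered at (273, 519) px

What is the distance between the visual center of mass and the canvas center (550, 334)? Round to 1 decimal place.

Σw = 1.2 + 6.0 + 2.3 + 1.6 + 6.3 = 17.4.
x: (1.2·82 + 6.0·200 + 2.3·592 + 1.6·1038 + 6.3·273) / 17.4 = 6040.7 / 17.4 ≈ 347.17
y: (1.2·113 + 6.0·237 + 2.3·630 + 1.6·57 + 6.3·519) / 17.4 = 6367.5 / 17.4 ≈ 365.95
From (550, 334): dx = -202.83, dy = 31.95, so the distance is √(dx²+dy²) ≈ 205.33.

≈ 205.3 px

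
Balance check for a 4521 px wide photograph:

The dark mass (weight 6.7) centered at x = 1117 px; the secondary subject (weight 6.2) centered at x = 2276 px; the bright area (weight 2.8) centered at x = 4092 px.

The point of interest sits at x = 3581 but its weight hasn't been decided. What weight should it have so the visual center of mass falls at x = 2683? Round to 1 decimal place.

w ≈ 10.1

Existing Σw = 15.7 (6.7 + 6.2 + 2.8); existing moment 6.7·1117 + 6.2·2276 + 2.8·4092 = 33052.7.
Set Σw·x/Σw = 2683: (33052.7 + 3581w) = 2683·(15.7 + w).
Solving: w = (2683·15.7 − 33052.7) / (3581 − 2683) = 9070.4 / 898 ≈ 10.10.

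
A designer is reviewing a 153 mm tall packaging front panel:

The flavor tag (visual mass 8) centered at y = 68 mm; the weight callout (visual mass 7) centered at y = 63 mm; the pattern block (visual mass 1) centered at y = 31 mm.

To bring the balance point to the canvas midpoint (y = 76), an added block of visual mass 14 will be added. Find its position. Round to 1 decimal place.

After adding the added block, total weight = 8 + 7 + 1 + 14 = 30.
y: target moment 30×76 = 2280; current 8·68 + 7·63 + 1·31 = 1016; the added block supplies 1264, so y = 1264/14 ≈ 90.29.

y ≈ 90.3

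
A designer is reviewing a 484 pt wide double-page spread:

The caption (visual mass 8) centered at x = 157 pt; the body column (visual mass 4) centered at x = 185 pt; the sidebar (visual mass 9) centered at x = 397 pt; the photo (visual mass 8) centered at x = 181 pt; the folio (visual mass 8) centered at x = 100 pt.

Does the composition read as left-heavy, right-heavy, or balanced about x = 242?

left-heavy

Weights sum to 8 + 4 + 9 + 8 + 8 = 37.
x: (8·157 + 4·185 + 9·397 + 8·181 + 8·100) / 37 = 7817 / 37 ≈ 211.27
211.3 lies left of the midline 242, so the layout is left-heavy.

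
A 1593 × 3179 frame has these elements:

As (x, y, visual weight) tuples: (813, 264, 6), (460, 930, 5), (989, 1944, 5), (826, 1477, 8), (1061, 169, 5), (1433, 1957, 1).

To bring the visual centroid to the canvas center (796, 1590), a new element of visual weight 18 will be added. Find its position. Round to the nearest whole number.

With the new element, Σw becomes 6 + 5 + 5 + 8 + 5 + 1 + 18 = 48.
x: need Σw·x = 48·796 = 38208. Existing = 6·813 + 5·460 + 5·989 + 8·826 + 5·1061 + 1·1433 = 25469. Remainder 12739 / 18 ≈ 707.72.
y: need Σw·y = 48·1590 = 76320. Existing = 6·264 + 5·930 + 5·1944 + 8·1477 + 5·169 + 1·1957 = 30572. Remainder 45748 / 18 ≈ 2541.56.

(708, 2542)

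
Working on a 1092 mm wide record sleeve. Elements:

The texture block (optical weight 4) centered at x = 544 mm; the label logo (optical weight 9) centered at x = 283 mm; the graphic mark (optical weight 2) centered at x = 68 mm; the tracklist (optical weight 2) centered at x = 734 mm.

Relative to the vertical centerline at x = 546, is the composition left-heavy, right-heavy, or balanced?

Σw = 4 + 9 + 2 + 2 = 17.
Σw·x = 4·544 + 9·283 + 2·68 + 2·734 = 6327, so x̄ = 6327/17 ≈ 372.18.
372.2 lies left of the midline 546, so the layout is left-heavy.

left-heavy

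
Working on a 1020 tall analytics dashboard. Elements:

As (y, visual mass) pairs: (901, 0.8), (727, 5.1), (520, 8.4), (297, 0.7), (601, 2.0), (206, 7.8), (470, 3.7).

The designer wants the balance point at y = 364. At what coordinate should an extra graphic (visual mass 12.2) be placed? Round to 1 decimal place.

With the extra graphic, Σw becomes 0.8 + 5.1 + 8.4 + 0.7 + 2.0 + 7.8 + 3.7 + 12.2 = 40.7.
y: target moment 40.7×364 = 14814.8; current 0.8·901 + 5.1·727 + 8.4·520 + 0.7·297 + 2.0·601 + 7.8·206 + 3.7·470 = 13552.2; the extra graphic supplies 1262.6, so y = 1262.6/12.2 ≈ 103.49.

y ≈ 103.5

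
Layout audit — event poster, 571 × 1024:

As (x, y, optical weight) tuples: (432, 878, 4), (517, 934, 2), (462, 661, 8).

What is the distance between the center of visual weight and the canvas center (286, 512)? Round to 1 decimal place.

Total weight = 4 + 2 + 8 = 14.
x-moment: 4·432 + 2·517 + 8·462 = 6458; centroid 6458/14 ≈ 461.29.
y-moment: 4·878 + 2·934 + 8·661 = 10668; centroid 10668/14 ≈ 762.00.
Relative to (286, 512): Δ = (175.29, 250.00); |Δ| = √(175.29² + 250.00²) ≈ 305.33.

≈ 305.3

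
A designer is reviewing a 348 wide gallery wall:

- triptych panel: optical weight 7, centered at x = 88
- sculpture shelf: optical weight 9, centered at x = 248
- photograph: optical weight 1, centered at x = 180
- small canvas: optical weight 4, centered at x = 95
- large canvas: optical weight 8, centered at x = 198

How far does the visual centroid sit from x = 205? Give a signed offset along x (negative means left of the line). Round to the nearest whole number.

≈ -33

Weights sum to 7 + 9 + 1 + 4 + 8 = 29.
x: (7·88 + 9·248 + 1·180 + 4·95 + 8·198) / 29 = 4992 / 29 ≈ 172.14
Difference: 172.14 − 205 ≈ -32.86.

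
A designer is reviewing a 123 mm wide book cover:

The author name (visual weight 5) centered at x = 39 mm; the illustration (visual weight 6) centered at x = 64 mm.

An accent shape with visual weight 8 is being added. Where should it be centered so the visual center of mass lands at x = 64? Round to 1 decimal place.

x ≈ 79.6

After adding the accent shape, total weight = 5 + 6 + 8 = 19.
Along x: (579 + 8·x) / 19 = 64 (existing moment 5·39 + 6·64 = 579) ⇒ x = (1216 − 579) / 8 ≈ 79.62.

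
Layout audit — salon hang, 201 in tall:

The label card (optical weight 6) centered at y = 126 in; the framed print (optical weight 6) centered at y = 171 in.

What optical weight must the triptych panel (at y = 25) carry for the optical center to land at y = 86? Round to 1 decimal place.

Known weights sum to 6 + 6 = 12; their moment is 6·126 + 6·171 = 1782.
Balance at y = 86 requires (1782 + w·25) / (12 + w) = 86.
Rearranging, w·(25 − 86) = 86·12 − 1782 = -750, so w ≈ -750/-61 = 12.30.

w ≈ 12.3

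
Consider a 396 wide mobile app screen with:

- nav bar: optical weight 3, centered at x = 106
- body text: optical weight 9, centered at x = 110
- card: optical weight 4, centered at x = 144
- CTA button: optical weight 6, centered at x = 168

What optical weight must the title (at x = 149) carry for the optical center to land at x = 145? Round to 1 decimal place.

w ≈ 74.5

Existing Σw = 22 (3 + 9 + 4 + 6); existing moment 3·106 + 9·110 + 4·144 + 6·168 = 2892.
For the centroid to hit 145: (2892 + w·149) / (22 + w) = 145.
So w = (145·22 − 2892)/(149 − 145) = 298/4 ≈ 74.50.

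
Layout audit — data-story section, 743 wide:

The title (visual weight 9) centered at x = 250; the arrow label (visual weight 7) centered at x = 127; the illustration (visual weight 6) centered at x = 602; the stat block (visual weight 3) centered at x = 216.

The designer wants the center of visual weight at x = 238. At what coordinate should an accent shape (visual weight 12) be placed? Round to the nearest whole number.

New total weight: (9 + 7 + 6 + 3) + 12 = 37.
x: target moment 37×238 = 8806; current 9·250 + 7·127 + 6·602 + 3·216 = 7399; the accent shape supplies 1407, so x = 1407/12 ≈ 117.25.

x ≈ 117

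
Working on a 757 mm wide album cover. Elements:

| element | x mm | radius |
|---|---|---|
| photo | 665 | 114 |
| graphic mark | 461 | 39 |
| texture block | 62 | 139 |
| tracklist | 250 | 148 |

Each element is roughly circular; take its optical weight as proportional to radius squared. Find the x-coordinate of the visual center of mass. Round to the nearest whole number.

x ≈ 287

Weights ∝ r²: photo 114² = 12996, graphic mark 39² = 1521, texture block 139² = 19321, tracklist 148² = 21904; Σw = 55742.
Σw·x = 12996·665 + 1521·461 + 19321·62 + 21904·250 = 16017423, so x̄ = 16017423/55742 ≈ 287.35.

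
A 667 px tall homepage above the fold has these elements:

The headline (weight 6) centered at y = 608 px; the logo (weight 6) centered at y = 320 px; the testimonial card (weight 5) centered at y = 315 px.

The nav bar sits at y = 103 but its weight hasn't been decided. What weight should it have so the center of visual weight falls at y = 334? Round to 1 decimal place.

w ≈ 6.3

Existing Σw = 17 (6 + 6 + 5); existing moment 6·608 + 6·320 + 5·315 = 7143.
Balance at y = 334 requires (7143 + w·103) / (17 + w) = 334.
Solving: w = (334·17 − 7143) / (103 − 334) = -1465 / -231 ≈ 6.34.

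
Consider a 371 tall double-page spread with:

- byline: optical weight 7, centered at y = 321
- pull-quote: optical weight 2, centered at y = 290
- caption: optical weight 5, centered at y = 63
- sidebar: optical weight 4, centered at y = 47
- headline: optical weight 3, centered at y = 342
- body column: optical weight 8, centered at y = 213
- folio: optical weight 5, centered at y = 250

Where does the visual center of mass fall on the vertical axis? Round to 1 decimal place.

y ≈ 215.0

Total weight = 7 + 2 + 5 + 4 + 3 + 8 + 5 = 34.
y: (7·321 + 2·290 + 5·63 + 4·47 + 3·342 + 8·213 + 5·250) / 34 = 7310 / 34 ≈ 215.00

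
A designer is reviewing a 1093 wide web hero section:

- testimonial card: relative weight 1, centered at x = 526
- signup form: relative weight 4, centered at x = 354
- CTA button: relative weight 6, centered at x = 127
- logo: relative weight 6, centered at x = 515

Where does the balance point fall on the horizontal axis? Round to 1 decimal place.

x ≈ 340.8

Total weight = 1 + 4 + 6 + 6 = 17.
x: (1·526 + 4·354 + 6·127 + 6·515) / 17 = 5794 / 17 ≈ 340.82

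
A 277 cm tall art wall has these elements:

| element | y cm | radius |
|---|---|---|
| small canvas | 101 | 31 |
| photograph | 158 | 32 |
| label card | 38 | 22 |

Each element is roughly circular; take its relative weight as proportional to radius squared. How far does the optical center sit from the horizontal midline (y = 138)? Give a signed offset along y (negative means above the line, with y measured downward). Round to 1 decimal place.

Weights ∝ r²: small canvas 31² = 961, photograph 32² = 1024, label card 22² = 484; Σw = 2469.
Σw·y = 961·101 + 1024·158 + 484·38 = 277245, so ȳ = 277245/2469 ≈ 112.29.
Against y = 138, that's 112.29 − 138 = -25.71.

≈ -25.7 cm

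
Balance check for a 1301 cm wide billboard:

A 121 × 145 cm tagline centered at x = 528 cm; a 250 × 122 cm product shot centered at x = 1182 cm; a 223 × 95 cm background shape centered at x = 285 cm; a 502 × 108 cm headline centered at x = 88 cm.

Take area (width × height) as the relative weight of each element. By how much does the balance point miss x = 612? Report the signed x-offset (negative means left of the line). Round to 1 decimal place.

Areas → weights: tagline 121·145 = 17545, product shot 250·122 = 30500, background shape 223·95 = 21185, headline 502·108 = 54216; Σw = 123446.
x-moment: 17545·528 + 30500·1182 + 21185·285 + 54216·88 = 56123493; centroid 56123493/123446 ≈ 454.64.
Difference: 454.64 − 612 ≈ -157.36.

≈ -157.4 cm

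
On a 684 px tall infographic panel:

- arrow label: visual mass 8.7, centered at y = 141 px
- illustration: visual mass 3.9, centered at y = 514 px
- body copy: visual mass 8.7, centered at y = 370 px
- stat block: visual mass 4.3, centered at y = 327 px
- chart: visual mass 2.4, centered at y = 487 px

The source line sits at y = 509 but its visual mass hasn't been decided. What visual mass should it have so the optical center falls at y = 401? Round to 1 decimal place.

w ≈ 20.4

Known weights sum to 8.7 + 3.9 + 8.7 + 4.3 + 2.4 = 28.0; their moment is 8.7·141 + 3.9·514 + 8.7·370 + 4.3·327 + 2.4·487 = 9025.2.
For the centroid to hit 401: (9025.2 + w·509) / (28.0 + w) = 401.
Rearranging, w·(509 − 401) = 401·28.0 − 9025.2 = 2202.8, so w ≈ 2202.8/108 = 20.40.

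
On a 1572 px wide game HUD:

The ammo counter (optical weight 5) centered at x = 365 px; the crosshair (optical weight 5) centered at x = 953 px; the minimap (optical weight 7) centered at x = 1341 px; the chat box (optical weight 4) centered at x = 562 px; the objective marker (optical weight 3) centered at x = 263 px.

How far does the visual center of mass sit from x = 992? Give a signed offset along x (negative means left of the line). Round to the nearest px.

≈ -200 px

Σw = 5 + 5 + 7 + 4 + 3 = 24.
Σw·x = 5·365 + 5·953 + 7·1341 + 4·562 + 3·263 = 19014, so x̄ = 19014/24 ≈ 792.25.
Difference: 792.25 − 992 ≈ -199.75.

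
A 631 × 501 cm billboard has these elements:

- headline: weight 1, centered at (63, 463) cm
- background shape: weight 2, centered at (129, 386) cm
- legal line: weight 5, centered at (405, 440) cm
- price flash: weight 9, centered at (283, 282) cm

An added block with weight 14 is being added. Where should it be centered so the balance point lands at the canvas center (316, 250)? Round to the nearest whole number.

(350, 127)

After adding the added block, total weight = 1 + 2 + 5 + 9 + 14 = 31.
Along x: (4893 + 14·x) / 31 = 316 (existing moment 1·63 + 2·129 + 5·405 + 9·283 = 4893) ⇒ x = (9796 − 4893) / 14 ≈ 350.21.
Along y: (5973 + 14·y) / 31 = 250 (existing moment 1·463 + 2·386 + 5·440 + 9·282 = 5973) ⇒ y = (7750 − 5973) / 14 ≈ 126.93.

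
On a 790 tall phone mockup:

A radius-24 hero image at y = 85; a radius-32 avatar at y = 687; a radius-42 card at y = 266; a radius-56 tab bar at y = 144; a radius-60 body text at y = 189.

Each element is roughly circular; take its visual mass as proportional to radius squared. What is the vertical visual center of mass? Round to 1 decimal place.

Weights ∝ r²: hero image 24² = 576, avatar 32² = 1024, card 42² = 1764, tab bar 56² = 3136, body text 60² = 3600; Σw = 10100.
Σw·y = 576·85 + 1024·687 + 1764·266 + 3136·144 + 3600·189 = 2353656, so ȳ = 2353656/10100 ≈ 233.04.

y ≈ 233.0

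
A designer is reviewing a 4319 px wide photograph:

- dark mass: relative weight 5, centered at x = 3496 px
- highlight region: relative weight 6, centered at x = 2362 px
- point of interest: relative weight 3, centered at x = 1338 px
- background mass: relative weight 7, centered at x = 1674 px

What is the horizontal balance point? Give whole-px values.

x ≈ 2256

Σw = 5 + 6 + 3 + 7 = 21.
x: (5·3496 + 6·2362 + 3·1338 + 7·1674) / 21 = 47384 / 21 ≈ 2256.38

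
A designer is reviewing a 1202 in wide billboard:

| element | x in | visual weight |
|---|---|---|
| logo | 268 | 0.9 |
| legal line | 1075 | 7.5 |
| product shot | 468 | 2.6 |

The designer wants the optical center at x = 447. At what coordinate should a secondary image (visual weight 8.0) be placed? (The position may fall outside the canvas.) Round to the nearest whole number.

New total weight: (0.9 + 7.5 + 2.6) + 8.0 = 19.0.
x: need Σw·x = 19.0·447 = 8493.0. Existing = 0.9·268 + 7.5·1075 + 2.6·468 = 9520.5. Remainder -1027.5 / 8.0 ≈ -128.44.

x ≈ -128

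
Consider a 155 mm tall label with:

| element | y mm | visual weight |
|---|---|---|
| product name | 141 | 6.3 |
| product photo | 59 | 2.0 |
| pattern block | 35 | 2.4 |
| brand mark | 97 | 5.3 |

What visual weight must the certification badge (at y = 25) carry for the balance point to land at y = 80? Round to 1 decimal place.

Existing Σw = 16.0 (6.3 + 2.0 + 2.4 + 5.3); existing moment 6.3·141 + 2.0·59 + 2.4·35 + 5.3·97 = 1604.4.
Set Σw·y/Σw = 80: (1604.4 + 25w) = 80·(16.0 + w).
Solving: w = (80·16.0 − 1604.4) / (25 − 80) = -324.4 / -55 ≈ 5.90.

w ≈ 5.9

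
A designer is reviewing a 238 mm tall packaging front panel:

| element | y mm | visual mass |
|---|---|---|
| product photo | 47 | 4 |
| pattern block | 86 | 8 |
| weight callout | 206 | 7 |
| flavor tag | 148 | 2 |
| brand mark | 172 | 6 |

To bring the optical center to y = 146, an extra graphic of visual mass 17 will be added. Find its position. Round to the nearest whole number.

y ≈ 163

With the extra graphic, Σw becomes 4 + 8 + 7 + 2 + 6 + 17 = 44.
Along y: (3646 + 17·y) / 44 = 146 (existing moment 4·47 + 8·86 + 7·206 + 2·148 + 6·172 = 3646) ⇒ y = (6424 − 3646) / 17 ≈ 163.41.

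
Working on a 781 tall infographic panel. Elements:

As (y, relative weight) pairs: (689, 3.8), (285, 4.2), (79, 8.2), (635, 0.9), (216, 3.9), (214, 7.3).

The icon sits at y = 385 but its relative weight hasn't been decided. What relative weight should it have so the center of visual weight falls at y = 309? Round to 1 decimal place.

w ≈ 17.2

Existing Σw = 28.3 (3.8 + 4.2 + 8.2 + 0.9 + 3.9 + 7.3); existing moment 3.8·689 + 4.2·285 + 8.2·79 + 0.9·635 + 3.9·216 + 7.3·214 = 7439.1.
For the centroid to hit 309: (7439.1 + w·385) / (28.3 + w) = 309.
Rearranging, w·(385 − 309) = 309·28.3 − 7439.1 = 1305.6, so w ≈ 1305.6/76 = 17.18.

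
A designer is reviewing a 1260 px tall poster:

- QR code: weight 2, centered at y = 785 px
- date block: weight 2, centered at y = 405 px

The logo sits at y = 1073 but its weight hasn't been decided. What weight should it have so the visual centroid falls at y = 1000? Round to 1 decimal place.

Known weights sum to 2 + 2 = 4; their moment is 2·785 + 2·405 = 2380.
Balance at y = 1000 requires (2380 + w·1073) / (4 + w) = 1000.
Rearranging, w·(1073 − 1000) = 1000·4 − 2380 = 1620, so w ≈ 1620/73 = 22.19.

w ≈ 22.2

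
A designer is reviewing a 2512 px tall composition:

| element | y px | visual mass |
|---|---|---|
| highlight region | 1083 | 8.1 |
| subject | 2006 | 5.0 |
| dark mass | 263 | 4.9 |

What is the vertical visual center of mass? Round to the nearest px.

Weights sum to 8.1 + 5.0 + 4.9 = 18.0.
y: (8.1·1083 + 5.0·2006 + 4.9·263) / 18.0 = 20091.0 / 18.0 ≈ 1116.17

y ≈ 1116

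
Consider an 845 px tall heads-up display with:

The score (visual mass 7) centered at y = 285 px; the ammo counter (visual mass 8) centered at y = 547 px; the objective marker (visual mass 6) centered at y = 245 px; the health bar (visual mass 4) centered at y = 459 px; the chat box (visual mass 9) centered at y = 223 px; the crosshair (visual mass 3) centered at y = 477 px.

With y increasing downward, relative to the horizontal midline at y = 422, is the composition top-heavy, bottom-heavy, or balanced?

Total weight = 7 + 8 + 6 + 4 + 9 + 3 = 37.
Σw·y = 13115; ȳ = 13115/37 ≈ 354.46.
Since 354.5 is above (smaller y than) 422, the composition reads top-heavy.

top-heavy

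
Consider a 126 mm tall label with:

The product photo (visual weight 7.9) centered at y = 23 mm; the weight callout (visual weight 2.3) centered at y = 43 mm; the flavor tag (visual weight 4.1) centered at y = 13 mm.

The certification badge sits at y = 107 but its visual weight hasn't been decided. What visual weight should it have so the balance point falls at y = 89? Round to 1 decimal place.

Fixed elements: Σw = 7.9 + 2.3 + 4.1 = 14.3, Σw·y = 7.9·23 + 2.3·43 + 4.1·13 = 333.9.
Set Σw·y/Σw = 89: (333.9 + 107w) = 89·(14.3 + w).
So w = (89·14.3 − 333.9)/(107 − 89) = 938.8/18 ≈ 52.16.

w ≈ 52.2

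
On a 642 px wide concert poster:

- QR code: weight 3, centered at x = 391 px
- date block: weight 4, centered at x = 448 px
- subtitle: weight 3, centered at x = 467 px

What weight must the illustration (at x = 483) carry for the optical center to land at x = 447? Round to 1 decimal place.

Existing Σw = 10 (3 + 4 + 3); existing moment 3·391 + 4·448 + 3·467 = 4366.
For the centroid to hit 447: (4366 + w·483) / (10 + w) = 447.
Solving: w = (447·10 − 4366) / (483 − 447) = 104 / 36 ≈ 2.89.

w ≈ 2.9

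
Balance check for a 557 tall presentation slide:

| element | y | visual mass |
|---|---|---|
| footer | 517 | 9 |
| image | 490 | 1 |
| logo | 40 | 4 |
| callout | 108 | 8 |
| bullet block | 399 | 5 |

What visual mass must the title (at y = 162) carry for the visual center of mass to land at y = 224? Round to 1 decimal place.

Fixed elements: Σw = 9 + 1 + 4 + 8 + 5 = 27, Σw·y = 9·517 + 1·490 + 4·40 + 8·108 + 5·399 = 8162.
Set Σw·y/Σw = 224: (8162 + 162w) = 224·(27 + w).
So w = (224·27 − 8162)/(162 − 224) = -2114/-62 ≈ 34.10.

w ≈ 34.1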